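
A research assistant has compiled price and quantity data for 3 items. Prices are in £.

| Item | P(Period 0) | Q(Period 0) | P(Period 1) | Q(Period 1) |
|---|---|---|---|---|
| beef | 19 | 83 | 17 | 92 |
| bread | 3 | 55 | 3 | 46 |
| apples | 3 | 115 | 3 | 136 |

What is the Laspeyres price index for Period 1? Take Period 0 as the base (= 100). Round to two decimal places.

Laspeyres price index uses base-period quantities as weights.
ΣP(Period 1)·Q(Period 0) = 17×83 + 3×55 + 3×115 = 1411 + 165 + 345 = 1921
ΣP(Period 0)·Q(Period 0) = 19×83 + 3×55 + 3×115 = 1577 + 165 + 345 = 2087
Index = 1921 / 2087 × 100 = 92.0460

92.05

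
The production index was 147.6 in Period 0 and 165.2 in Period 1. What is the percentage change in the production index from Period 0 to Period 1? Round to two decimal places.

Change = (165.2 − 147.6) / 147.6 × 100
       = 17.6 / 147.6 × 100 = 11.9241%

11.92%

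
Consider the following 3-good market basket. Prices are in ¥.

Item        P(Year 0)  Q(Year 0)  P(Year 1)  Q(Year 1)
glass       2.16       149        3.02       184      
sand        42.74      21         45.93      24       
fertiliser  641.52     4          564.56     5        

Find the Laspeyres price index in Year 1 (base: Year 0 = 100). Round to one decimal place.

Laspeyres price index uses base-period quantities as weights.
ΣP(Year 1)·Q(Year 0) = 3.02×149 + 45.93×21 + 564.56×4 = 449.98 + 964.53 + 2258.24 = 3672.75
ΣP(Year 0)·Q(Year 0) = 2.16×149 + 42.74×21 + 641.52×4 = 321.84 + 897.54 + 2566.08 = 3785.46
Index = 3672.75 / 3785.46 × 100 = 97.0226

97.0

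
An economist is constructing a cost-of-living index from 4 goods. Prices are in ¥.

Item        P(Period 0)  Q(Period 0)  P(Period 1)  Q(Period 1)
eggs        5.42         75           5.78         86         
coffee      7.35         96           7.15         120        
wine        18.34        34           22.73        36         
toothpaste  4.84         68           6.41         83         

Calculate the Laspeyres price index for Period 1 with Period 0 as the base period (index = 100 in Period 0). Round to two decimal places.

112.78

Laspeyres price index uses base-period quantities as weights.
ΣP(Period 1)·Q(Period 0) = 5.78×75 + 7.15×96 + 22.73×34 + 6.41×68 = 433.5 + 686.4 + 772.82 + 435.88 = 2328.6
ΣP(Period 0)·Q(Period 0) = 5.42×75 + 7.35×96 + 18.34×34 + 4.84×68 = 406.5 + 705.6 + 623.56 + 329.12 = 2064.78
Index = 2328.6 / 2064.78 × 100 = 112.7771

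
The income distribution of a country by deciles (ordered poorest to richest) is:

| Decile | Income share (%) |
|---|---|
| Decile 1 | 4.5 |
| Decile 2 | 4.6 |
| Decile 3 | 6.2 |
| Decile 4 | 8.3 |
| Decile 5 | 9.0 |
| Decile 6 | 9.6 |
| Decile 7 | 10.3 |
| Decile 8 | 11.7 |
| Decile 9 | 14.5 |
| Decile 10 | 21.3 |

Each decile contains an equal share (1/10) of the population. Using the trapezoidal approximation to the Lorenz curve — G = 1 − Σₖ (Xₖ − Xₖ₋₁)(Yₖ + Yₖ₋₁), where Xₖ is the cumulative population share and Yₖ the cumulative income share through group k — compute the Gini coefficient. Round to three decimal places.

Cumulative income shares Yₖ: 0.0450, 0.0910, 0.1530, 0.2360, 0.3260, 0.4220, 0.5250, 0.6420, 0.7870, 1.0000
Σ (Xₖ−Xₖ₋₁)(Yₖ+Yₖ₋₁) = (1/10)(0.0450+0.0000) + (1/10)(0.0910+0.0450) + (1/10)(0.1530+0.0910) + (1/10)(0.2360+0.1530) + (1/10)(0.3260+0.2360) + (1/10)(0.4220+0.3260) + (1/10)(0.5250+0.4220) + (1/10)(0.6420+0.5250) + (1/10)(0.7870+0.6420) + (1/10)(1.0000+0.7870)
  = 0.0045 + 0.0136 + 0.0244 + 0.0389 + 0.0562 + 0.0748 + 0.0947 + 0.1167 + 0.1429 + 0.1787 = 0.7454
G = 1 − 0.7454 = 0.2546

0.255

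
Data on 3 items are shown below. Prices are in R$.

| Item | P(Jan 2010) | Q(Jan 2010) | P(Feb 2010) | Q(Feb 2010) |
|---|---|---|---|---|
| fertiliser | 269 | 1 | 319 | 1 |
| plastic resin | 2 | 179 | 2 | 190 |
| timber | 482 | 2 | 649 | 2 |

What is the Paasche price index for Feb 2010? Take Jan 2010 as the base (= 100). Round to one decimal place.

123.8

Paasche price index uses current-period quantities as weights.
ΣP(Feb 2010)·Q(Feb 2010) = 319×1 + 2×190 + 649×2 = 319 + 380 + 1298 = 1997
ΣP(Jan 2010)·Q(Feb 2010) = 269×1 + 2×190 + 482×2 = 269 + 380 + 964 = 1613
Index = 1997 / 1613 × 100 = 123.8066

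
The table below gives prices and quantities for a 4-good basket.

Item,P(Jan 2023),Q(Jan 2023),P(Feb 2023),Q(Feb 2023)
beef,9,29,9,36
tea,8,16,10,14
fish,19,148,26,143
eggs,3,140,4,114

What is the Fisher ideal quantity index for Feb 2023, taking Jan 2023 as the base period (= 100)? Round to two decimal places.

96.28

Laspeyres component (base-period weights):
ΣP(Jan 2023)Q(Feb 2023) = 9×36 + 8×14 + 19×143 + 3×114 = 324 + 112 + 2717 + 342 = 3495
ΣP(Jan 2023)Q(Jan 2023) = 9×29 + 8×16 + 19×148 + 3×140 = 261 + 128 + 2812 + 420 = 3621
L = 3495 / 3621 × 100 = 96.5203
Paasche component (current-period weights):
ΣP(Feb 2023)Q(Feb 2023) = 9×36 + 10×14 + 26×143 + 4×114 = 324 + 140 + 3718 + 456 = 4638
ΣP(Feb 2023)Q(Jan 2023) = 9×29 + 10×16 + 26×148 + 4×140 = 261 + 160 + 3848 + 560 = 4829
P = 4638 / 4829 × 100 = 96.0447
Fisher = √(L × P) = √(96.5203 × 96.0447) = 96.2822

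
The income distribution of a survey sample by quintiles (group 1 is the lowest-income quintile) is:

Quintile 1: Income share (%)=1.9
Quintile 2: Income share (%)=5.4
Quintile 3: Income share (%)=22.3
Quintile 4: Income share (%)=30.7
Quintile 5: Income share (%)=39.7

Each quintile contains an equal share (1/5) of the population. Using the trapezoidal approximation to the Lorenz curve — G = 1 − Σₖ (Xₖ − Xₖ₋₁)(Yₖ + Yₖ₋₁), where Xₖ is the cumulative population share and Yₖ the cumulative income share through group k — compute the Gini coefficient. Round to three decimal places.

Cumulative income shares Yₖ: 0.0190, 0.0730, 0.2960, 0.6030, 1.0000
Σ (Xₖ−Xₖ₋₁)(Yₖ+Yₖ₋₁) = (1/5)(0.0190+0.0000) + (1/5)(0.0730+0.0190) + (1/5)(0.2960+0.0730) + (1/5)(0.6030+0.2960) + (1/5)(1.0000+0.6030)
  = 0.0038 + 0.0184 + 0.0738 + 0.1798 + 0.3206 = 0.5964
G = 1 − 0.5964 = 0.4036

0.404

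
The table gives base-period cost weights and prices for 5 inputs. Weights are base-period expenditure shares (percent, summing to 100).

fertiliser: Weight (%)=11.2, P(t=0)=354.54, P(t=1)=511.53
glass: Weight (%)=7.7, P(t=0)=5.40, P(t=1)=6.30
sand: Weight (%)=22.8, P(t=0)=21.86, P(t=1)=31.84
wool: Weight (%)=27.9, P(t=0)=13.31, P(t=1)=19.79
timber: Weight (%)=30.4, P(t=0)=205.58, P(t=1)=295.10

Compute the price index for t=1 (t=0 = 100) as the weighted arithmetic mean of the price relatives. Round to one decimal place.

fertiliser: 11.2 × (511.53/354.54) = 11.2 × 1.442799 = 16.1594
glass: 7.7 × (6.30/5.40) = 7.7 × 1.166667 = 8.9833
sand: 22.8 × (31.84/21.86) = 22.8 × 1.456542 = 33.2091
wool: 27.9 × (19.79/13.31) = 27.9 × 1.486852 = 41.4832
timber: 30.4 × (295.10/205.58) = 30.4 × 1.435451 = 43.6377
Index = Σ wᵢ·(p₁ᵢ/p₀ᵢ) = 16.1594 + 8.9833 + 33.2091 + 41.4832 + 43.6377 = 143.4727

143.5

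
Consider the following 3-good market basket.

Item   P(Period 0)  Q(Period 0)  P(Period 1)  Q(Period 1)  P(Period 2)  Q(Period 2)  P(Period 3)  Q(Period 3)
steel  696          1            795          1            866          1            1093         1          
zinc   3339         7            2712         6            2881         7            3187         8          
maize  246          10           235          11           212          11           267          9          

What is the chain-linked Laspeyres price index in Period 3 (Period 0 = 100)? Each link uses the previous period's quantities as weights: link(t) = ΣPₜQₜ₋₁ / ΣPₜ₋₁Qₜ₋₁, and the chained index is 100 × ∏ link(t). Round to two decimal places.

98.01

Link Period 0→Period 1:
ΣP(Period 1)Q(Period 0) = 795×1 + 2712×7 + 235×10 = 795 + 18984 + 2350 = 22129
ΣP(Period 0)Q(Period 0) = 696×1 + 3339×7 + 246×10 = 696 + 23373 + 2460 = 26529
link = 22129/26529 = 0.834144
Link Period 1→Period 2:
ΣP(Period 2)Q(Period 1) = 866×1 + 2881×6 + 212×11 = 866 + 17286 + 2332 = 20484
ΣP(Period 1)Q(Period 1) = 795×1 + 2712×6 + 235×11 = 795 + 16272 + 2585 = 19652
link = 20484/19652 = 1.042337
Link Period 2→Period 3:
ΣP(Period 3)Q(Period 2) = 1093×1 + 3187×7 + 267×11 = 1093 + 22309 + 2937 = 26339
ΣP(Period 2)Q(Period 2) = 866×1 + 2881×7 + 212×11 = 866 + 20167 + 2332 = 23365
link = 26339/23365 = 1.127284
Chained index = 100 × 0.834144 × 1.042337 × 1.127284 = 98.0127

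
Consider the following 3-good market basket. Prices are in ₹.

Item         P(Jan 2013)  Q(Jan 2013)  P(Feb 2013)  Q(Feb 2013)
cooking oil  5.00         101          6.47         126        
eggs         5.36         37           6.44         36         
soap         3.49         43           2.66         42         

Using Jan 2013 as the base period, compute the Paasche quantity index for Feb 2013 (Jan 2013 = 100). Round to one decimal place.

115.2

Paasche quantity index uses current-period prices as weights.
ΣP(Feb 2013)·Q(Feb 2013) = 6.47×126 + 6.44×36 + 2.66×42 = 815.22 + 231.84 + 111.72 = 1158.78
ΣP(Feb 2013)·Q(Jan 2013) = 6.47×101 + 6.44×37 + 2.66×43 = 653.47 + 238.28 + 114.38 = 1006.13
Index = 1158.78 / 1006.13 × 100 = 115.1720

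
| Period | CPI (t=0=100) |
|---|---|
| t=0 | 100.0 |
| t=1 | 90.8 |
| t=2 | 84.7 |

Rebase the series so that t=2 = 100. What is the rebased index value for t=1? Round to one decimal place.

Rebased(t=1) = 90.8 / 84.7 × 100 = 107.2019

107.2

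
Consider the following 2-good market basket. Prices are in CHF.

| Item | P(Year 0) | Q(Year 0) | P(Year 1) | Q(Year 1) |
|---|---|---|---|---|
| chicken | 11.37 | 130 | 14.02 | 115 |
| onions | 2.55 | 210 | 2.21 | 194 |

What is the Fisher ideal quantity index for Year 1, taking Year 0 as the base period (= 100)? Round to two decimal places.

89.38

Laspeyres component (base-period weights):
ΣP(Year 0)Q(Year 1) = 11.37×115 + 2.55×194 = 1307.55 + 494.7 = 1802.25
ΣP(Year 0)Q(Year 0) = 11.37×130 + 2.55×210 = 1478.1 + 535.5 = 2013.6
L = 1802.25 / 2013.6 × 100 = 89.5039
Paasche component (current-period weights):
ΣP(Year 1)Q(Year 1) = 14.02×115 + 2.21×194 = 1612.3 + 428.74 = 2041.04
ΣP(Year 1)Q(Year 0) = 14.02×130 + 2.21×210 = 1822.6 + 464.1 = 2286.7
P = 2041.04 / 2286.7 × 100 = 89.2570
Fisher = √(L × P) = √(89.5039 × 89.2570) = 89.3804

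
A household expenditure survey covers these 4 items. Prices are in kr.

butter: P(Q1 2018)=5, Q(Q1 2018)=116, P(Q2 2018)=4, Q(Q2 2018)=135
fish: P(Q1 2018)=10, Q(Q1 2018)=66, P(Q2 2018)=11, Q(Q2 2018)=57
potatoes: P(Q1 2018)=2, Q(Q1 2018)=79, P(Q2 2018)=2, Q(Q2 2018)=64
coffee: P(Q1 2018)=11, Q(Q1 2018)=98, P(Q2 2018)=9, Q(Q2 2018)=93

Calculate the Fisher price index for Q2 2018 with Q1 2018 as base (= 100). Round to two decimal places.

89.52

Laspeyres component (base-period weights):
ΣP(Q2 2018)Q(Q1 2018) = 4×116 + 11×66 + 2×79 + 9×98 = 464 + 726 + 158 + 882 = 2230
ΣP(Q1 2018)Q(Q1 2018) = 5×116 + 10×66 + 2×79 + 11×98 = 580 + 660 + 158 + 1078 = 2476
L = 2230 / 2476 × 100 = 90.0646
Paasche component (current-period weights):
ΣP(Q2 2018)Q(Q2 2018) = 4×135 + 11×57 + 2×64 + 9×93 = 540 + 627 + 128 + 837 = 2132
ΣP(Q1 2018)Q(Q2 2018) = 5×135 + 10×57 + 2×64 + 11×93 = 675 + 570 + 128 + 1023 = 2396
P = 2132 / 2396 × 100 = 88.9816
Fisher = √(L × P) = √(90.0646 × 88.9816) = 89.5215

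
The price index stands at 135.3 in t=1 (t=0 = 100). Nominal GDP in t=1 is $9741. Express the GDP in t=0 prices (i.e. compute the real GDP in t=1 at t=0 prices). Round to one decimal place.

7199.6

Real = Nominal ÷ (Index/100) = 9741 ÷ (135.3/100)
     = 9741 ÷ 1.353 = 7199.5565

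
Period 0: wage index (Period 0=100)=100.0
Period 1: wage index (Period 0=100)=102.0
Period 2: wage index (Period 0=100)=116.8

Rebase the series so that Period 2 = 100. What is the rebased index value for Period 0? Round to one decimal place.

Rebased(Period 0) = 100.0 / 116.8 × 100 = 85.6164

85.6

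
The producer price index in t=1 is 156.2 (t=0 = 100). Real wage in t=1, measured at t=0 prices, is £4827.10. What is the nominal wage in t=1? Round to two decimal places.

Nominal = Real × (Index/100) = 4827.10 × (156.2/100)
        = 4827.10 × 1.562 = 7539.9302

7539.93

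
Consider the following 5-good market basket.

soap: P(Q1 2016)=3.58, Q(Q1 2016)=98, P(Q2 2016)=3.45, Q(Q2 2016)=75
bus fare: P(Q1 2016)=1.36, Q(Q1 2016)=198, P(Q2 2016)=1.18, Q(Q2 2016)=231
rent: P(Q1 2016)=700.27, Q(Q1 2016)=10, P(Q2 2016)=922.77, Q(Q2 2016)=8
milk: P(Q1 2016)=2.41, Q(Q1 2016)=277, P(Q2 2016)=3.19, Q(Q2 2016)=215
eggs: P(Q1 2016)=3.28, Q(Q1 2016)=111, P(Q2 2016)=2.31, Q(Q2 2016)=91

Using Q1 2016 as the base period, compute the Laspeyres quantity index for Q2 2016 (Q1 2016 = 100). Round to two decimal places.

Laspeyres quantity index uses base-period prices as weights.
ΣP(Q1 2016)·Q(Q2 2016) = 3.58×75 + 1.36×231 + 700.27×8 + 2.41×215 + 3.28×91 = 268.5 + 314.16 + 5602.16 + 518.15 + 298.48 = 7001.45
ΣP(Q1 2016)·Q(Q1 2016) = 3.58×98 + 1.36×198 + 700.27×10 + 2.41×277 + 3.28×111 = 350.84 + 269.28 + 7002.7 + 667.57 + 364.08 = 8654.47
Index = 7001.45 / 8654.47 × 100 = 80.8998

80.90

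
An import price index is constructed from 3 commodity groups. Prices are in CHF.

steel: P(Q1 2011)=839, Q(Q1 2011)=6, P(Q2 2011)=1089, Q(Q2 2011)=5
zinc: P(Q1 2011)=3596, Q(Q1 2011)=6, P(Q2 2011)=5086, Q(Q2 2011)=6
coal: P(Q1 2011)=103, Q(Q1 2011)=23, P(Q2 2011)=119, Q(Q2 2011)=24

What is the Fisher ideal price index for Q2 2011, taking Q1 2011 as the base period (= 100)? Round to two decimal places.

Laspeyres component (base-period weights):
ΣP(Q2 2011)Q(Q1 2011) = 1089×6 + 5086×6 + 119×23 = 6534 + 30516 + 2737 = 39787
ΣP(Q1 2011)Q(Q1 2011) = 839×6 + 3596×6 + 103×23 = 5034 + 21576 + 2369 = 28979
L = 39787 / 28979 × 100 = 137.2960
Paasche component (current-period weights):
ΣP(Q2 2011)Q(Q2 2011) = 1089×5 + 5086×6 + 119×24 = 5445 + 30516 + 2856 = 38817
ΣP(Q1 2011)Q(Q2 2011) = 839×5 + 3596×6 + 103×24 = 4195 + 21576 + 2472 = 28243
P = 38817 / 28243 × 100 = 137.4394
Fisher = √(L × P) = √(137.2960 × 137.4394) = 137.3677

137.37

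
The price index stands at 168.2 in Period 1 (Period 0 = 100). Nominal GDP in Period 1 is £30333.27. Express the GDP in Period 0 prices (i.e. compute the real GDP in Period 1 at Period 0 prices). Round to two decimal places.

Real = Nominal ÷ (Index/100) = 30333.27 ÷ (168.2/100)
     = 30333.27 ÷ 1.682 = 18034.0488

18034.05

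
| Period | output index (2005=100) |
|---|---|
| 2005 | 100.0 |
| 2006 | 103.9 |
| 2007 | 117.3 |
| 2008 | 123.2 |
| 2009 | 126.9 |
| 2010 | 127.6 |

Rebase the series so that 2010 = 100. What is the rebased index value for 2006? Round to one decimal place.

Rebased(2006) = 103.9 / 127.6 × 100 = 81.4263

81.4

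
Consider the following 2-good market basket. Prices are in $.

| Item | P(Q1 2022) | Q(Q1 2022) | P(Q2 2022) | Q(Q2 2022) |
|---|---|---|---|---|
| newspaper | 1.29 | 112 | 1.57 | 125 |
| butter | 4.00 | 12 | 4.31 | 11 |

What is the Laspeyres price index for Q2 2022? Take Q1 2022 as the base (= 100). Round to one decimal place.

Laspeyres price index uses base-period quantities as weights.
ΣP(Q2 2022)·Q(Q1 2022) = 1.57×112 + 4.31×12 = 175.84 + 51.72 = 227.56
ΣP(Q1 2022)·Q(Q1 2022) = 1.29×112 + 4.00×12 = 144.48 + 48 = 192.48
Index = 227.56 / 192.48 × 100 = 118.2253

118.2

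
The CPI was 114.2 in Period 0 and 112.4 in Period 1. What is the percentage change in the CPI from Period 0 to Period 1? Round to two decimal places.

Change = (112.4 − 114.2) / 114.2 × 100
       = -1.8 / 114.2 × 100 = -1.5762%

-1.58%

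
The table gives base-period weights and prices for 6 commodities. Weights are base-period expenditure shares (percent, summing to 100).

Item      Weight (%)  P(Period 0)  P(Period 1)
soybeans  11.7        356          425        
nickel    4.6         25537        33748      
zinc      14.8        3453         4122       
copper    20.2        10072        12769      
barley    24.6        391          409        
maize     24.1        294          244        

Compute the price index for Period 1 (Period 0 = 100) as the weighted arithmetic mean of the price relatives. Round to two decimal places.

109.06

soybeans: 11.7 × (425/356) = 11.7 × 1.193820 = 13.9677
nickel: 4.6 × (33748/25537) = 4.6 × 1.321533 = 6.0791
zinc: 14.8 × (4122/3453) = 14.8 × 1.193745 = 17.6674
copper: 20.2 × (12769/10072) = 20.2 × 1.267772 = 25.6090
barley: 24.6 × (409/391) = 24.6 × 1.046036 = 25.7325
maize: 24.1 × (244/294) = 24.1 × 0.829932 = 20.0014
Index = Σ wᵢ·(p₁ᵢ/p₀ᵢ) = 13.9677 + 6.0791 + 17.6674 + 25.6090 + 25.7325 + 20.0014 = 109.0570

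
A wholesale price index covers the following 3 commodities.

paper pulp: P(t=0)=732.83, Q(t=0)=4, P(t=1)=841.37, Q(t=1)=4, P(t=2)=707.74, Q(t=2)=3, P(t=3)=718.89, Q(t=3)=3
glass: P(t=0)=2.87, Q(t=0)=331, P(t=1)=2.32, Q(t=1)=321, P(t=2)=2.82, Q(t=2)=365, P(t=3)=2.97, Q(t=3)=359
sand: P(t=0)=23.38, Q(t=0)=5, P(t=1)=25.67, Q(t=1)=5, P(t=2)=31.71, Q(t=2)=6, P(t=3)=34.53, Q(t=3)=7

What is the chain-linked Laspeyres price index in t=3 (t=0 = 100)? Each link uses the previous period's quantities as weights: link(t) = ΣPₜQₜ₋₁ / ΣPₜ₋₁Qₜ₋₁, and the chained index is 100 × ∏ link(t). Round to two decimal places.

101.03

Link t=0→t=1:
ΣP(t=1)Q(t=0) = 841.37×4 + 2.32×331 + 25.67×5 = 3365.48 + 767.92 + 128.35 = 4261.75
ΣP(t=0)Q(t=0) = 732.83×4 + 2.87×331 + 23.38×5 = 2931.32 + 949.97 + 116.9 = 3998.19
link = 4261.75/3998.19 = 1.065920
Link t=1→t=2:
ΣP(t=2)Q(t=1) = 707.74×4 + 2.82×321 + 31.71×5 = 2830.96 + 905.22 + 158.55 = 3894.73
ΣP(t=1)Q(t=1) = 841.37×4 + 2.32×321 + 25.67×5 = 3365.48 + 744.72 + 128.35 = 4238.55
link = 3894.73/4238.55 = 0.918883
Link t=2→t=3:
ΣP(t=3)Q(t=2) = 718.89×3 + 2.97×365 + 34.53×6 = 2156.67 + 1084.05 + 207.18 = 3447.9
ΣP(t=2)Q(t=2) = 707.74×3 + 2.82×365 + 31.71×6 = 2123.22 + 1029.3 + 190.26 = 3342.78
link = 3447.9/3342.78 = 1.031447
Chained index = 100 × 1.065920 × 0.918883 × 1.031447 = 101.0256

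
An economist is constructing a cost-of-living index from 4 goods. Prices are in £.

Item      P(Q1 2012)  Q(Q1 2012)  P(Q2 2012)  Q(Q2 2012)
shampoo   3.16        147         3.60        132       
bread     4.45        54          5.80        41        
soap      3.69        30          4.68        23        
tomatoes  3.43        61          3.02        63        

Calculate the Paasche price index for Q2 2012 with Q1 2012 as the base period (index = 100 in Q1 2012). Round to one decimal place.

112.3

Paasche price index uses current-period quantities as weights.
ΣP(Q2 2012)·Q(Q2 2012) = 3.60×132 + 5.80×41 + 4.68×23 + 3.02×63 = 475.2 + 237.8 + 107.64 + 190.26 = 1010.9
ΣP(Q1 2012)·Q(Q2 2012) = 3.16×132 + 4.45×41 + 3.69×23 + 3.43×63 = 417.12 + 182.45 + 84.87 + 216.09 = 900.53
Index = 1010.9 / 900.53 × 100 = 112.2561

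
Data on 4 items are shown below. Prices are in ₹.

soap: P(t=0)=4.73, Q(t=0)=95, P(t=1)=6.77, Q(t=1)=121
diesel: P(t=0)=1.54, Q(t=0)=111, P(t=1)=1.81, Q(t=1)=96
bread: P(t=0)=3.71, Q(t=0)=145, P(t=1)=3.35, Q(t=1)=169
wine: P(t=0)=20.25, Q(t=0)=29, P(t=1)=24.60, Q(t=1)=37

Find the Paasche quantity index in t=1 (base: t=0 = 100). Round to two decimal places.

Paasche quantity index uses current-period prices as weights.
ΣP(t=1)·Q(t=1) = 6.77×121 + 1.81×96 + 3.35×169 + 24.60×37 = 819.17 + 173.76 + 566.15 + 910.2 = 2469.28
ΣP(t=1)·Q(t=0) = 6.77×95 + 1.81×111 + 3.35×145 + 24.60×29 = 643.15 + 200.91 + 485.75 + 713.4 = 2043.21
Index = 2469.28 / 2043.21 × 100 = 120.8530

120.85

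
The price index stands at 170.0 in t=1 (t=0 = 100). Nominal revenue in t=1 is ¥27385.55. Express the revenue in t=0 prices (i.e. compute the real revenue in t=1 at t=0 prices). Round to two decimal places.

Real = Nominal ÷ (Index/100) = 27385.55 ÷ (170.0/100)
     = 27385.55 ÷ 1.700 = 16109.1471

16109.15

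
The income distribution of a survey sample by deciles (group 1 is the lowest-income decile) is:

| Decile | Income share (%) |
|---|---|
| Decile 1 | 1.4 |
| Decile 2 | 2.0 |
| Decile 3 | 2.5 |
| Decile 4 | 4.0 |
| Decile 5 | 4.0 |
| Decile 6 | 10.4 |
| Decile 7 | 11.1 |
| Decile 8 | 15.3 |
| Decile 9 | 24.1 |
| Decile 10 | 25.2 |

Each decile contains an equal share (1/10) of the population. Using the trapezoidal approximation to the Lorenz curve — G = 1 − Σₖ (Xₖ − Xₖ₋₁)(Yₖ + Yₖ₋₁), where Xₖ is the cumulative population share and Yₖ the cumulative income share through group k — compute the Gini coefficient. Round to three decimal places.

Cumulative income shares Yₖ: 0.0140, 0.0340, 0.0590, 0.0990, 0.1390, 0.2430, 0.3540, 0.5070, 0.7480, 1.0000
Σ (Xₖ−Xₖ₋₁)(Yₖ+Yₖ₋₁) = (1/10)(0.0140+0.0000) + (1/10)(0.0340+0.0140) + (1/10)(0.0590+0.0340) + (1/10)(0.0990+0.0590) + (1/10)(0.1390+0.0990) + (1/10)(0.2430+0.1390) + (1/10)(0.3540+0.2430) + (1/10)(0.5070+0.3540) + (1/10)(0.7480+0.5070) + (1/10)(1.0000+0.7480)
  = 0.0014 + 0.0048 + 0.0093 + 0.0158 + 0.0238 + 0.0382 + 0.0597 + 0.0861 + 0.1255 + 0.1748 = 0.5394
G = 1 − 0.5394 = 0.4606

0.461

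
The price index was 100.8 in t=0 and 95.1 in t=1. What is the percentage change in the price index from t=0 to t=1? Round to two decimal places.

Change = (95.1 − 100.8) / 100.8 × 100
       = -5.7 / 100.8 × 100 = -5.6548%

-5.65%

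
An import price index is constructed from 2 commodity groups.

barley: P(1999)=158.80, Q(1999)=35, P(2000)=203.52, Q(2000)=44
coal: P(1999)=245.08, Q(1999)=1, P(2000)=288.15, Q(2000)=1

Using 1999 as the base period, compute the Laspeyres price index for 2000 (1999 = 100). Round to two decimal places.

127.71

Laspeyres price index uses base-period quantities as weights.
ΣP(2000)·Q(1999) = 203.52×35 + 288.15×1 = 7123.2 + 288.15 = 7411.35
ΣP(1999)·Q(1999) = 158.80×35 + 245.08×1 = 5558 + 245.08 = 5803.08
Index = 7411.35 / 5803.08 × 100 = 127.7141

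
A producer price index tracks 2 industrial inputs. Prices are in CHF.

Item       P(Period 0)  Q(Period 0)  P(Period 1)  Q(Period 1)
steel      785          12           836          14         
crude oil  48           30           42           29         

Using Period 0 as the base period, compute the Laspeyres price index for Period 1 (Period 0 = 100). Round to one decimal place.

104.0

Laspeyres price index uses base-period quantities as weights.
ΣP(Period 1)·Q(Period 0) = 836×12 + 42×30 = 10032 + 1260 = 11292
ΣP(Period 0)·Q(Period 0) = 785×12 + 48×30 = 9420 + 1440 = 10860
Index = 11292 / 10860 × 100 = 103.9779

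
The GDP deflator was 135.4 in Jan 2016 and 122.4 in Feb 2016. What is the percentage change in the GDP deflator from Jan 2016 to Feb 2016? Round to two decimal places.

Change = (122.4 − 135.4) / 135.4 × 100
       = -13.0 / 135.4 × 100 = -9.6012%

-9.60%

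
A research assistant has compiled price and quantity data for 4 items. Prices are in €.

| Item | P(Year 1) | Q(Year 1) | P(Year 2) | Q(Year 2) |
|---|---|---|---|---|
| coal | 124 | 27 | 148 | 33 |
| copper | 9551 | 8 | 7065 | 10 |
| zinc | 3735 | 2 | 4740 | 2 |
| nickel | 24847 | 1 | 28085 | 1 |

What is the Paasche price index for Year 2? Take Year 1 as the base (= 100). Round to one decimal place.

85.7

Paasche price index uses current-period quantities as weights.
ΣP(Year 2)·Q(Year 2) = 148×33 + 7065×10 + 4740×2 + 28085×1 = 4884 + 70650 + 9480 + 28085 = 113099
ΣP(Year 1)·Q(Year 2) = 124×33 + 9551×10 + 3735×2 + 24847×1 = 4092 + 95510 + 7470 + 24847 = 131919
Index = 113099 / 131919 × 100 = 85.7337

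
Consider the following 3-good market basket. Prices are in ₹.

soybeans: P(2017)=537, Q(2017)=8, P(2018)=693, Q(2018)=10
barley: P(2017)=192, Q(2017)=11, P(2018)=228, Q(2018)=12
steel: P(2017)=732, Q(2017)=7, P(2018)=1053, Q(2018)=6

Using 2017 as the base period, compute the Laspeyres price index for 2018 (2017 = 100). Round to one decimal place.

Laspeyres price index uses base-period quantities as weights.
ΣP(2018)·Q(2017) = 693×8 + 228×11 + 1053×7 = 5544 + 2508 + 7371 = 15423
ΣP(2017)·Q(2017) = 537×8 + 192×11 + 732×7 = 4296 + 2112 + 5124 = 11532
Index = 15423 / 11532 × 100 = 133.7409

133.7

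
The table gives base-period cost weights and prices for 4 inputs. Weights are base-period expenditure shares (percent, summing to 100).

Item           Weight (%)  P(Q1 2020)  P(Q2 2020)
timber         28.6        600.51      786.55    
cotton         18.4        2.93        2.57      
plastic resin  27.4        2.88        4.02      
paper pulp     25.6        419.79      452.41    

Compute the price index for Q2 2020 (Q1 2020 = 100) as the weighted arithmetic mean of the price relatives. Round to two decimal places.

119.43

timber: 28.6 × (786.55/600.51) = 28.6 × 1.309803 = 37.4604
cotton: 18.4 × (2.57/2.93) = 18.4 × 0.877133 = 16.1392
plastic resin: 27.4 × (4.02/2.88) = 27.4 × 1.395833 = 38.2458
paper pulp: 25.6 × (452.41/419.79) = 25.6 × 1.077706 = 27.5893
Index = Σ wᵢ·(p₁ᵢ/p₀ᵢ) = 37.4604 + 16.1392 + 38.2458 + 27.5893 = 119.4347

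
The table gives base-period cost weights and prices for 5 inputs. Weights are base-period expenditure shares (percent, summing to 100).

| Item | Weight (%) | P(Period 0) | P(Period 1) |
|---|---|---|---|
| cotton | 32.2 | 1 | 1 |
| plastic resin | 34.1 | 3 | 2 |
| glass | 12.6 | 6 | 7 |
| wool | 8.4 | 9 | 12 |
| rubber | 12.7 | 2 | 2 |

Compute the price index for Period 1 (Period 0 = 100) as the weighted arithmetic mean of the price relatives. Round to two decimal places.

93.53

cotton: 32.2 × (1/1) = 32.2 × 1.000000 = 32.2000
plastic resin: 34.1 × (2/3) = 34.1 × 0.666667 = 22.7333
glass: 12.6 × (7/6) = 12.6 × 1.166667 = 14.7000
wool: 8.4 × (12/9) = 8.4 × 1.333333 = 11.2000
rubber: 12.7 × (2/2) = 12.7 × 1.000000 = 12.7000
Index = Σ wᵢ·(p₁ᵢ/p₀ᵢ) = 32.2000 + 22.7333 + 14.7000 + 11.2000 + 12.7000 = 93.5333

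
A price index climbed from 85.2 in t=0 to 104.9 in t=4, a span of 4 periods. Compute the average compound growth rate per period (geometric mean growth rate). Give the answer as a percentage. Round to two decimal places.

5.34%

Growth factor = (104.9/85.2)^(1/4) = (1.231221)^(1/4) = 1.053377
Growth rate = 1.053377 − 1 = 0.053377 = 5.3377%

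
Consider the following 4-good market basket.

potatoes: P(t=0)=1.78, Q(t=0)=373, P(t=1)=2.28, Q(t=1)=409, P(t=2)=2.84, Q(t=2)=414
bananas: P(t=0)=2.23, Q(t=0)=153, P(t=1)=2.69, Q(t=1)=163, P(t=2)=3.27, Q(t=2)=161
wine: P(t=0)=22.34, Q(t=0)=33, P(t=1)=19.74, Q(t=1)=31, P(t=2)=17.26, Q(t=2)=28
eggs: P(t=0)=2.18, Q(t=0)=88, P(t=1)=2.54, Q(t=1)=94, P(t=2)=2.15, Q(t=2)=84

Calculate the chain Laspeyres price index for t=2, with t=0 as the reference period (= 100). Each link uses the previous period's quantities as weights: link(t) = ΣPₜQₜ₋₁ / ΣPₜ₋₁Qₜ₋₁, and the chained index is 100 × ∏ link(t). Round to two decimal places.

Link t=0→t=1:
ΣP(t=1)Q(t=0) = 2.28×373 + 2.69×153 + 19.74×33 + 2.54×88 = 850.44 + 411.57 + 651.42 + 223.52 = 2136.95
ΣP(t=0)Q(t=0) = 1.78×373 + 2.23×153 + 22.34×33 + 2.18×88 = 663.94 + 341.19 + 737.22 + 191.84 = 1934.19
link = 2136.95/1934.19 = 1.104829
Link t=1→t=2:
ΣP(t=2)Q(t=1) = 2.84×409 + 3.27×163 + 17.26×31 + 2.15×94 = 1161.56 + 533.01 + 535.06 + 202.1 = 2431.73
ΣP(t=1)Q(t=1) = 2.28×409 + 2.69×163 + 19.74×31 + 2.54×94 = 932.52 + 438.47 + 611.94 + 238.76 = 2221.69
link = 2431.73/2221.69 = 1.094541
Chained index = 100 × 1.104829 × 1.094541 = 120.9281

120.93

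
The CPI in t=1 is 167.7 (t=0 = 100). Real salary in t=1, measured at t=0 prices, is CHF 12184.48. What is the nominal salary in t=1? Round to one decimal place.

Nominal = Real × (Index/100) = 12184.48 × (167.7/100)
        = 12184.48 × 1.677 = 20433.3730

20433.4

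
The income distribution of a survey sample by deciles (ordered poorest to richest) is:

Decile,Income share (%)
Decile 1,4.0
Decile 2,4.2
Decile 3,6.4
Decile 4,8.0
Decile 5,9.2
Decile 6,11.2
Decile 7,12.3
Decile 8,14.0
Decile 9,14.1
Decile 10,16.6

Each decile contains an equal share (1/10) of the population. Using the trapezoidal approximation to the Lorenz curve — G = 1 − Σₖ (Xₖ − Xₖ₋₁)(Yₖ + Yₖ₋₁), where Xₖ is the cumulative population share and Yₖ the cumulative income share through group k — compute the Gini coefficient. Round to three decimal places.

Cumulative income shares Yₖ: 0.0400, 0.0820, 0.1460, 0.2260, 0.3180, 0.4300, 0.5530, 0.6930, 0.8340, 1.0000
Σ (Xₖ−Xₖ₋₁)(Yₖ+Yₖ₋₁) = (1/10)(0.0400+0.0000) + (1/10)(0.0820+0.0400) + (1/10)(0.1460+0.0820) + (1/10)(0.2260+0.1460) + (1/10)(0.3180+0.2260) + (1/10)(0.4300+0.3180) + (1/10)(0.5530+0.4300) + (1/10)(0.6930+0.5530) + (1/10)(0.8340+0.6930) + (1/10)(1.0000+0.8340)
  = 0.0040 + 0.0122 + 0.0228 + 0.0372 + 0.0544 + 0.0748 + 0.0983 + 0.1246 + 0.1527 + 0.1834 = 0.7644
G = 1 − 0.7644 = 0.2356

0.236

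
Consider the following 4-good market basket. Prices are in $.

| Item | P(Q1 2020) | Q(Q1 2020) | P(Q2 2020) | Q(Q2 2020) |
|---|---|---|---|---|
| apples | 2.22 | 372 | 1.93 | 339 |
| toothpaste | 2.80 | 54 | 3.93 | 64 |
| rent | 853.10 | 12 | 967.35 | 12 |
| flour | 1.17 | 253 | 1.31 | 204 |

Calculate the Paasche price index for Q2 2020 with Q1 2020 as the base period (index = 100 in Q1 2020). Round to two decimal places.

Paasche price index uses current-period quantities as weights.
ΣP(Q2 2020)·Q(Q2 2020) = 1.93×339 + 3.93×64 + 967.35×12 + 1.31×204 = 654.27 + 251.52 + 11608.2 + 267.24 = 12781.23
ΣP(Q1 2020)·Q(Q2 2020) = 2.22×339 + 2.80×64 + 853.10×12 + 1.17×204 = 752.58 + 179.2 + 10237.2 + 238.68 = 11407.66
Index = 12781.23 / 11407.66 × 100 = 112.0408

112.04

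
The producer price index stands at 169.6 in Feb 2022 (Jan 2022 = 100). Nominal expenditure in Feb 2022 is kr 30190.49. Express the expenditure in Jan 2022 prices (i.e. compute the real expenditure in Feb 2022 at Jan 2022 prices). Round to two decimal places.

Real = Nominal ÷ (Index/100) = 30190.49 ÷ (169.6/100)
     = 30190.49 ÷ 1.696 = 17800.9965

17801.00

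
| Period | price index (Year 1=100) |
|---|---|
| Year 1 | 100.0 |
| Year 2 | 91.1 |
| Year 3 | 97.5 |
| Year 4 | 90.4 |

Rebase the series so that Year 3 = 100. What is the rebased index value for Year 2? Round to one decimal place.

Rebased(Year 2) = 91.1 / 97.5 × 100 = 93.4359

93.4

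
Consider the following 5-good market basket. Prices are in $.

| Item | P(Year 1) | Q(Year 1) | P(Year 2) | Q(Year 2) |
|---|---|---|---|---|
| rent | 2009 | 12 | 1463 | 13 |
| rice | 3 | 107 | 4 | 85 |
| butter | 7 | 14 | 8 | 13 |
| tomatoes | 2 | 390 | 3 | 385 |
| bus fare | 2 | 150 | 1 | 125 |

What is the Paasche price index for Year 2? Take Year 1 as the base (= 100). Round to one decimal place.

Paasche price index uses current-period quantities as weights.
ΣP(Year 2)·Q(Year 2) = 1463×13 + 4×85 + 8×13 + 3×385 + 1×125 = 19019 + 340 + 104 + 1155 + 125 = 20743
ΣP(Year 1)·Q(Year 2) = 2009×13 + 3×85 + 7×13 + 2×385 + 2×125 = 26117 + 255 + 91 + 770 + 250 = 27483
Index = 20743 / 27483 × 100 = 75.4757

75.5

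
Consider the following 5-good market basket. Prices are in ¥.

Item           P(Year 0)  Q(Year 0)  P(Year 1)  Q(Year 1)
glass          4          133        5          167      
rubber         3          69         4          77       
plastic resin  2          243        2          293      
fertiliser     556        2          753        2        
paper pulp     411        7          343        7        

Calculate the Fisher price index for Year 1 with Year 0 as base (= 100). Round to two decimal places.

102.63

Laspeyres component (base-period weights):
ΣP(Year 1)Q(Year 0) = 5×133 + 4×69 + 2×243 + 753×2 + 343×7 = 665 + 276 + 486 + 1506 + 2401 = 5334
ΣP(Year 0)Q(Year 0) = 4×133 + 3×69 + 2×243 + 556×2 + 411×7 = 532 + 207 + 486 + 1112 + 2877 = 5214
L = 5334 / 5214 × 100 = 102.3015
Paasche component (current-period weights):
ΣP(Year 1)Q(Year 1) = 5×167 + 4×77 + 2×293 + 753×2 + 343×7 = 835 + 308 + 586 + 1506 + 2401 = 5636
ΣP(Year 0)Q(Year 1) = 4×167 + 3×77 + 2×293 + 556×2 + 411×7 = 668 + 231 + 586 + 1112 + 2877 = 5474
P = 5636 / 5474 × 100 = 102.9594
Fisher = √(L × P) = √(102.3015 × 102.9594) = 102.6299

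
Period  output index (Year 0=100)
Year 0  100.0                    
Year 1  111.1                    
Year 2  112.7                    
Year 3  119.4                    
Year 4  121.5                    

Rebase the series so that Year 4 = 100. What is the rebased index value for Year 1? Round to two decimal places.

Rebased(Year 1) = 111.1 / 121.5 × 100 = 91.4403

91.44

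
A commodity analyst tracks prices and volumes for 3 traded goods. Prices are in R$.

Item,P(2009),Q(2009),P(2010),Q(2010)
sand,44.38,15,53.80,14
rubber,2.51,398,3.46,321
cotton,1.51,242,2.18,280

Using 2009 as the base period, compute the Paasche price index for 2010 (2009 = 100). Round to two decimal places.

Paasche price index uses current-period quantities as weights.
ΣP(2010)·Q(2010) = 53.80×14 + 3.46×321 + 2.18×280 = 753.2 + 1110.66 + 610.4 = 2474.26
ΣP(2009)·Q(2010) = 44.38×14 + 2.51×321 + 1.51×280 = 621.32 + 805.71 + 422.8 = 1849.83
Index = 2474.26 / 1849.83 × 100 = 133.7561

133.76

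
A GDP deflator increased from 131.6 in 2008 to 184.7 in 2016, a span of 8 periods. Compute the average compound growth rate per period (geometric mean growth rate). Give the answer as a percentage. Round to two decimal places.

Growth factor = (184.7/131.6)^(1/8) = (1.403495)^(1/8) = 1.043281
Growth rate = 1.043281 − 1 = 0.043281 = 4.3281%

4.33%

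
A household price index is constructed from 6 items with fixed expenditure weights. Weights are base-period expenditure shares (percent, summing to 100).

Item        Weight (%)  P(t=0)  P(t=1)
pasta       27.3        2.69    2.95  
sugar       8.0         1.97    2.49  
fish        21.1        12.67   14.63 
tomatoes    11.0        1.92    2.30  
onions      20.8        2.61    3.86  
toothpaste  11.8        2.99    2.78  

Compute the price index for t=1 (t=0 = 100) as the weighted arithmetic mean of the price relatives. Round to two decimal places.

pasta: 27.3 × (2.95/2.69) = 27.3 × 1.096654 = 29.9387
sugar: 8.0 × (2.49/1.97) = 8.0 × 1.263959 = 10.1117
fish: 21.1 × (14.63/12.67) = 21.1 × 1.154696 = 24.3641
tomatoes: 11.0 × (2.30/1.92) = 11.0 × 1.197917 = 13.1771
onions: 20.8 × (3.86/2.61) = 20.8 × 1.478927 = 30.7617
toothpaste: 11.8 × (2.78/2.99) = 11.8 × 0.929766 = 10.9712
Index = Σ wᵢ·(p₁ᵢ/p₀ᵢ) = 29.9387 + 10.1117 + 24.3641 + 13.1771 + 30.7617 + 10.9712 = 119.3244

119.32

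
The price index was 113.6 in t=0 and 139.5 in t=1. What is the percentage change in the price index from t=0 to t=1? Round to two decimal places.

Change = (139.5 − 113.6) / 113.6 × 100
       = 25.9 / 113.6 × 100 = 22.7993%

22.80%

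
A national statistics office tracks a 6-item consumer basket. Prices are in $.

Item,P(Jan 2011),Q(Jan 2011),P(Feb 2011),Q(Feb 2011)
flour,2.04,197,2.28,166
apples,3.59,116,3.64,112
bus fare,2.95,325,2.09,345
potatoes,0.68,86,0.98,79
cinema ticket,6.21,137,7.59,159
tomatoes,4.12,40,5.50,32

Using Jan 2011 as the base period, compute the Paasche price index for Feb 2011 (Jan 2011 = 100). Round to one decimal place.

Paasche price index uses current-period quantities as weights.
ΣP(Feb 2011)·Q(Feb 2011) = 2.28×166 + 3.64×112 + 2.09×345 + 0.98×79 + 7.59×159 + 5.50×32 = 378.48 + 407.68 + 721.05 + 77.42 + 1206.81 + 176 = 2967.44
ΣP(Jan 2011)·Q(Feb 2011) = 2.04×166 + 3.59×112 + 2.95×345 + 0.68×79 + 6.21×159 + 4.12×32 = 338.64 + 402.08 + 1017.75 + 53.72 + 987.39 + 131.84 = 2931.42
Index = 2967.44 / 2931.42 × 100 = 101.2288

101.2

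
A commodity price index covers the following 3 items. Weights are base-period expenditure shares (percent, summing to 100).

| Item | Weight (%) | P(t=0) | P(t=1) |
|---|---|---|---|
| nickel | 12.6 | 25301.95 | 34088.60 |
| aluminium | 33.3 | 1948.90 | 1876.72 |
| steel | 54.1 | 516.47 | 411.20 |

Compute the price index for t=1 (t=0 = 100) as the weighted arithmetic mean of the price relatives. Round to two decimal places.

nickel: 12.6 × (34088.60/25301.95) = 12.6 × 1.347272 = 16.9756
aluminium: 33.3 × (1876.72/1948.90) = 33.3 × 0.962964 = 32.0667
steel: 54.1 × (411.20/516.47) = 54.1 × 0.796174 = 43.0730
Index = Σ wᵢ·(p₁ᵢ/p₀ᵢ) = 16.9756 + 32.0667 + 43.0730 = 92.1153

92.12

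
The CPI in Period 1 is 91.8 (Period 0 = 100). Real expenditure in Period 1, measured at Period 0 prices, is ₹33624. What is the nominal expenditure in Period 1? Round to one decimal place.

30866.8

Nominal = Real × (Index/100) = 33624 × (91.8/100)
        = 33624 × 0.918 = 30866.8320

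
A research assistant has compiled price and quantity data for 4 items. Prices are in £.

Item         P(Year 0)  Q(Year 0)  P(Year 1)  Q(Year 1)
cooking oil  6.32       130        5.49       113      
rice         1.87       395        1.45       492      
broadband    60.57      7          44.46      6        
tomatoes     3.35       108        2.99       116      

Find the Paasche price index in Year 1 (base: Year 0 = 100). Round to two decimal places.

Paasche price index uses current-period quantities as weights.
ΣP(Year 1)·Q(Year 1) = 5.49×113 + 1.45×492 + 44.46×6 + 2.99×116 = 620.37 + 713.4 + 266.76 + 346.84 = 1947.37
ΣP(Year 0)·Q(Year 1) = 6.32×113 + 1.87×492 + 60.57×6 + 3.35×116 = 714.16 + 920.04 + 363.42 + 388.6 = 2386.22
Index = 1947.37 / 2386.22 × 100 = 81.6090

81.61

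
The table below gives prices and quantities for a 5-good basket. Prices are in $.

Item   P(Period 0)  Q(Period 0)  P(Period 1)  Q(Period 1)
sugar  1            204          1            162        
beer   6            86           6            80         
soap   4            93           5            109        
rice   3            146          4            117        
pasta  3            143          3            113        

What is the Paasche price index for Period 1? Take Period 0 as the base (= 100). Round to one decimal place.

Paasche price index uses current-period quantities as weights.
ΣP(Period 1)·Q(Period 1) = 1×162 + 6×80 + 5×109 + 4×117 + 3×113 = 162 + 480 + 545 + 468 + 339 = 1994
ΣP(Period 0)·Q(Period 1) = 1×162 + 6×80 + 4×109 + 3×117 + 3×113 = 162 + 480 + 436 + 351 + 339 = 1768
Index = 1994 / 1768 × 100 = 112.7828

112.8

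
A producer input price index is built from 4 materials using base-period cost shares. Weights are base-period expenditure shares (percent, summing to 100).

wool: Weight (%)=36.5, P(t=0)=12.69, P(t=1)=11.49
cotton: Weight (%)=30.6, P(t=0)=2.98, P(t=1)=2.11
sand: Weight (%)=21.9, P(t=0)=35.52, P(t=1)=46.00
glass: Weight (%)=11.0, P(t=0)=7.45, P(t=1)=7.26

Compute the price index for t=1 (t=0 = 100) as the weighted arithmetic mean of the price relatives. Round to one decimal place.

wool: 36.5 × (11.49/12.69) = 36.5 × 0.905437 = 33.0485
cotton: 30.6 × (2.11/2.98) = 30.6 × 0.708054 = 21.6664
sand: 21.9 × (46.00/35.52) = 21.9 × 1.295045 = 28.3615
glass: 11.0 × (7.26/7.45) = 11.0 × 0.974497 = 10.7195
Index = Σ wᵢ·(p₁ᵢ/p₀ᵢ) = 33.0485 + 21.6664 + 28.3615 + 10.7195 = 93.7959

93.8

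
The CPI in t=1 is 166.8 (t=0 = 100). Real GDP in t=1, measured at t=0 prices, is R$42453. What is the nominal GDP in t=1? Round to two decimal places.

Nominal = Real × (Index/100) = 42453 × (166.8/100)
        = 42453 × 1.668 = 70811.6040

70811.60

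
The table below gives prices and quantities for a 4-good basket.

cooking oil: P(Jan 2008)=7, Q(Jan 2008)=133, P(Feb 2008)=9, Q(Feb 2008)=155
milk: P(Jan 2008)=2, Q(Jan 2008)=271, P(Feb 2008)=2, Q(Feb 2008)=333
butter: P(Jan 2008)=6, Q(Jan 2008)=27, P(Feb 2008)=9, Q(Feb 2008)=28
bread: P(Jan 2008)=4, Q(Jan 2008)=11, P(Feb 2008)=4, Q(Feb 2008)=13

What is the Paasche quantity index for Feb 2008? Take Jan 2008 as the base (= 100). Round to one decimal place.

116.7

Paasche quantity index uses current-period prices as weights.
ΣP(Feb 2008)·Q(Feb 2008) = 9×155 + 2×333 + 9×28 + 4×13 = 1395 + 666 + 252 + 52 = 2365
ΣP(Feb 2008)·Q(Jan 2008) = 9×133 + 2×271 + 9×27 + 4×11 = 1197 + 542 + 243 + 44 = 2026
Index = 2365 / 2026 × 100 = 116.7325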